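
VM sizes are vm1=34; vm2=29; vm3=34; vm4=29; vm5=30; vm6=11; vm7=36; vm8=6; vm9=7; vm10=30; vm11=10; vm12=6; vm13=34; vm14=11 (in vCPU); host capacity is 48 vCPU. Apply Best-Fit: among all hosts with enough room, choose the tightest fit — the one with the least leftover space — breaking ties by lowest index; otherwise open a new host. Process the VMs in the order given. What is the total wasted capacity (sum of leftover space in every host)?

Put vm1 (34 vCPU) in host 1; 14 vCPU remain.
Put vm2 (29 vCPU) in host 2; 19 vCPU remain.
Put vm3 (34 vCPU) in host 3; 14 vCPU remain.
Put vm4 (29 vCPU) in host 4; 19 vCPU remain.
Put vm5 (30 vCPU) in host 5; 18 vCPU remain.
Put vm6 (11 vCPU) in host 1; 3 vCPU remain.
Put vm7 (36 vCPU) in host 6; 12 vCPU remain.
Put vm8 (6 vCPU) in host 6; 6 vCPU remain.
Put vm9 (7 vCPU) in host 3; 7 vCPU remain.
Put vm10 (30 vCPU) in host 7; 18 vCPU remain.
Put vm11 (10 vCPU) in host 5; 8 vCPU remain.
Put vm12 (6 vCPU) in host 6; 0 vCPU remain.
Put vm13 (34 vCPU) in host 8; 14 vCPU remain.
Put vm14 (11 vCPU) in host 8; 3 vCPU remain.
8 hosts × 48 vCPU = 384 vCPU; used 307 vCPU; unused 77 vCPU.

77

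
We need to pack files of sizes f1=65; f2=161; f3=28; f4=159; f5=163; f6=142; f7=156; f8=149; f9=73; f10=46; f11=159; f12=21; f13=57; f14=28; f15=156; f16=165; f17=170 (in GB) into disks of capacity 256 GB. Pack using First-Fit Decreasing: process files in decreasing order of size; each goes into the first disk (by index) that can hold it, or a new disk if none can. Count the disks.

10 disks

Sorted descending: 170, 165, 163, 161, 159, 159, 156, 156, 149, 142, 73, 65, 57, 46, 28, 28, 21.
170 GB → disk 1 (remaining 86 GB)
165 GB → disk 2 (remaining 91 GB)
163 GB → disk 3 (remaining 93 GB)
161 GB → disk 4 (remaining 95 GB)
159 GB → disk 5 (remaining 97 GB)
159 GB → disk 6 (remaining 97 GB)
156 GB → disk 7 (remaining 100 GB)
156 GB → disk 8 (remaining 100 GB)
149 GB → disk 9 (remaining 107 GB)
142 GB → disk 10 (remaining 114 GB)
73 GB → disk 1 (remaining 13 GB)
65 GB → disk 2 (remaining 26 GB)
57 GB → disk 3 (remaining 36 GB)
46 GB → disk 4 (remaining 49 GB)
28 GB → disk 3 (remaining 8 GB)
28 GB → disk 4 (remaining 21 GB)
21 GB → disk 2 (remaining 5 GB)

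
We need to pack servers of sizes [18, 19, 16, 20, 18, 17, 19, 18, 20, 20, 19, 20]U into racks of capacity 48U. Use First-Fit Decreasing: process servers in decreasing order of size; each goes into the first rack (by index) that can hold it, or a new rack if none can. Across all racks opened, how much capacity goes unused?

Sorted descending: 20, 20, 20, 20, 19, 19, 19, 18, 18, 18, 17, 16.
Put 20U in rack 1; 28U remain.
Put 20U in rack 1; 8U remain.
Put 20U in rack 2; 28U remain.
Put 20U in rack 2; 8U remain.
Put 19U in rack 3; 29U remain.
Put 19U in rack 3; 10U remain.
Put 19U in rack 4; 29U remain.
Put 18U in rack 4; 11U remain.
Put 18U in rack 5; 30U remain.
Put 18U in rack 5; 12U remain.
Put 17U in rack 6; 31U remain.
Put 16U in rack 6; 15U remain.
6 racks × 48U = 288U; used 224U; unused 64U.

64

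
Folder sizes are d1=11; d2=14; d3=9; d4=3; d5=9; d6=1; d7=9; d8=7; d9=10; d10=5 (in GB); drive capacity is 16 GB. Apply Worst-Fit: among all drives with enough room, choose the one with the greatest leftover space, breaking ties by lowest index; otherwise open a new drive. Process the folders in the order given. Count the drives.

d1 (11 GB) → drive 1 (remaining 5 GB)
d2 (14 GB) → drive 2 (remaining 2 GB)
d3 (9 GB) → drive 3 (remaining 7 GB)
d4 (3 GB) → drive 3 (remaining 4 GB)
d5 (9 GB) → drive 4 (remaining 7 GB)
d6 (1 GB) → drive 4 (remaining 6 GB)
d7 (9 GB) → drive 5 (remaining 7 GB)
d8 (7 GB) → drive 5 (remaining 0 GB)
d9 (10 GB) → drive 6 (remaining 6 GB)
d10 (5 GB) → drive 4 (remaining 1 GB)

6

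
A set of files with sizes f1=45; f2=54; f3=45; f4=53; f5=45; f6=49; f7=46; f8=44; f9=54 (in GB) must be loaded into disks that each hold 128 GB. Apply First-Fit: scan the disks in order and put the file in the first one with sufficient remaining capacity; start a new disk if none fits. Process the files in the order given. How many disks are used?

5

disk 1: place f1 (45 GB), 83 GB left
disk 1: place f2 (54 GB), 29 GB left
disk 2: place f3 (45 GB), 83 GB left
disk 2: place f4 (53 GB), 30 GB left
disk 3: place f5 (45 GB), 83 GB left
disk 3: place f6 (49 GB), 34 GB left
disk 4: place f7 (46 GB), 82 GB left
disk 4: place f8 (44 GB), 38 GB left
disk 5: place f9 (54 GB), 74 GB left
Final disks: [45,54] [45,53] [45,49] [46,44] [54].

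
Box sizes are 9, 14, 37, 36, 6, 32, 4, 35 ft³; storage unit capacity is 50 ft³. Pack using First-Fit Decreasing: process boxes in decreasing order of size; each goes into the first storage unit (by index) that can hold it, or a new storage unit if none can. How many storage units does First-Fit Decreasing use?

4

Sorted descending: 37, 36, 35, 32, 14, 9, 6, 4.
37 ft³ → storage unit 1 (remaining 13 ft³)
36 ft³ → storage unit 2 (remaining 14 ft³)
35 ft³ → storage unit 3 (remaining 15 ft³)
32 ft³ → storage unit 4 (remaining 18 ft³)
14 ft³ → storage unit 2 (remaining 0 ft³)
9 ft³ → storage unit 1 (remaining 4 ft³)
6 ft³ → storage unit 3 (remaining 9 ft³)
4 ft³ → storage unit 1 (remaining 0 ft³)
Final storage units: [37,9,4] [36,14] [35,6] [32].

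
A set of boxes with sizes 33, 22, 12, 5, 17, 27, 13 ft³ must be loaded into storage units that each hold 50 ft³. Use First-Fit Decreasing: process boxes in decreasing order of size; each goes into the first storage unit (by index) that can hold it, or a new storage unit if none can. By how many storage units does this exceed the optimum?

0

First-Fit Decreasing: [33,17] [27,22] [13,12,5] → 3 storage units.
Total size 129 ft³; any packing needs at least ⌈129/50⌉ = 3 storage units.
So 3 is already optimal.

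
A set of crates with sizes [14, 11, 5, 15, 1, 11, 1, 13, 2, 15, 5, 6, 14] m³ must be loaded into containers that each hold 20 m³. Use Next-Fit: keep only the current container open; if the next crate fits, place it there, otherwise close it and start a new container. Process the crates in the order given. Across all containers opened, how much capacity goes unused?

27

Put 14 m³ in container 1; 6 m³ remain.
Put 11 m³ in container 2; 9 m³ remain.
Put 5 m³ in container 2; 4 m³ remain.
Put 15 m³ in container 3; 5 m³ remain.
Put 1 m³ in container 3; 4 m³ remain.
Put 11 m³ in container 4; 9 m³ remain.
Put 1 m³ in container 4; 8 m³ remain.
Put 13 m³ in container 5; 7 m³ remain.
Put 2 m³ in container 5; 5 m³ remain.
Put 15 m³ in container 6; 5 m³ remain.
Put 5 m³ in container 6; 0 m³ remain.
Put 6 m³ in container 7; 14 m³ remain.
Put 14 m³ in container 7; 0 m³ remain.
7 containers × 20 m³ = 140 m³; used 113 m³; unused 27 m³.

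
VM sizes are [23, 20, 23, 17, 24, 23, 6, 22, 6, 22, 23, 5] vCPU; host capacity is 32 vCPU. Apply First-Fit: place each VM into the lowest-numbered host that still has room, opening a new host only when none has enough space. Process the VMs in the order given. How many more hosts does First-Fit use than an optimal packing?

0

First-Fit: [23,6] [20,6,5] [23] [17] [24] [23] [22] [22] [23] → 9 hosts.
9 VMs exceed 16 vCPU (half the capacity), and no two of those can share a host, so at least 9 hosts are needed.
So 9 is already optimal.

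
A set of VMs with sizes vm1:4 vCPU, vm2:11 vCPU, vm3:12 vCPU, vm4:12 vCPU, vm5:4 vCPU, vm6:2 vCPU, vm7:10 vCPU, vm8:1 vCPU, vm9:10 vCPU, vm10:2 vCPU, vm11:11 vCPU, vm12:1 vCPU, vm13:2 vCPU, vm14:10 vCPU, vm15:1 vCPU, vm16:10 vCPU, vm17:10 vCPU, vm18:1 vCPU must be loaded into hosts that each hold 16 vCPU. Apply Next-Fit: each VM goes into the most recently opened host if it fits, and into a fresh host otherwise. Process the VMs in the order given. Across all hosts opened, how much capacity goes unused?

vm1 (4 vCPU) → host 1 (remaining 12 vCPU)
vm2 (11 vCPU) → host 1 (remaining 1 vCPU)
vm3 (12 vCPU) → host 2 (remaining 4 vCPU)
vm4 (12 vCPU) → host 3 (remaining 4 vCPU)
vm5 (4 vCPU) → host 3 (remaining 0 vCPU)
vm6 (2 vCPU) → host 4 (remaining 14 vCPU)
vm7 (10 vCPU) → host 4 (remaining 4 vCPU)
vm8 (1 vCPU) → host 4 (remaining 3 vCPU)
vm9 (10 vCPU) → host 5 (remaining 6 vCPU)
vm10 (2 vCPU) → host 5 (remaining 4 vCPU)
vm11 (11 vCPU) → host 6 (remaining 5 vCPU)
vm12 (1 vCPU) → host 6 (remaining 4 vCPU)
vm13 (2 vCPU) → host 6 (remaining 2 vCPU)
vm14 (10 vCPU) → host 7 (remaining 6 vCPU)
vm15 (1 vCPU) → host 7 (remaining 5 vCPU)
vm16 (10 vCPU) → host 8 (remaining 6 vCPU)
vm17 (10 vCPU) → host 9 (remaining 6 vCPU)
vm18 (1 vCPU) → host 9 (remaining 5 vCPU)
9 hosts × 16 vCPU = 144 vCPU; used 114 vCPU; unused 30 vCPU.

30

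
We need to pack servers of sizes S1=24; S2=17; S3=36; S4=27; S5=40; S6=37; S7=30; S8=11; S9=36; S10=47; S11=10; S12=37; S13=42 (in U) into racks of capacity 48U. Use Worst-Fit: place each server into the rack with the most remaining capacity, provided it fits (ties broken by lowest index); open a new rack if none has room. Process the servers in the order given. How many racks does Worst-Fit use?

10

S1 (24U) → rack 1 (remaining 24U)
S2 (17U) → rack 1 (remaining 7U)
S3 (36U) → rack 2 (remaining 12U)
S4 (27U) → rack 3 (remaining 21U)
S5 (40U) → rack 4 (remaining 8U)
S6 (37U) → rack 5 (remaining 11U)
S7 (30U) → rack 6 (remaining 18U)
S8 (11U) → rack 3 (remaining 10U)
S9 (36U) → rack 7 (remaining 12U)
S10 (47U) → rack 8 (remaining 1U)
S11 (10U) → rack 6 (remaining 8U)
S12 (37U) → rack 9 (remaining 11U)
S13 (42U) → rack 10 (remaining 6U)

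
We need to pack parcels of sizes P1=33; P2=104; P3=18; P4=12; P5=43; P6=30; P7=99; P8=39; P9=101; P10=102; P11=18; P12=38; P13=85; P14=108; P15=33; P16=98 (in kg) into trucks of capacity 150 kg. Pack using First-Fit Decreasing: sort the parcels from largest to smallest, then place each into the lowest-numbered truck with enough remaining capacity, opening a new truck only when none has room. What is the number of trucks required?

Sorted descending: 108, 104, 102, 101, 99, 98, 85, 43, 39, 38, 33, 33, 30, 18, 18, 12.
108 kg → truck 1 (remaining 42 kg)
104 kg → truck 2 (remaining 46 kg)
102 kg → truck 3 (remaining 48 kg)
101 kg → truck 4 (remaining 49 kg)
99 kg → truck 5 (remaining 51 kg)
98 kg → truck 6 (remaining 52 kg)
85 kg → truck 7 (remaining 65 kg)
43 kg → truck 2 (remaining 3 kg)
39 kg → truck 1 (remaining 3 kg)
38 kg → truck 3 (remaining 10 kg)
33 kg → truck 4 (remaining 16 kg)
33 kg → truck 5 (remaining 18 kg)
30 kg → truck 6 (remaining 22 kg)
18 kg → truck 5 (remaining 0 kg)
18 kg → truck 6 (remaining 4 kg)
12 kg → truck 4 (remaining 4 kg)

7 trucks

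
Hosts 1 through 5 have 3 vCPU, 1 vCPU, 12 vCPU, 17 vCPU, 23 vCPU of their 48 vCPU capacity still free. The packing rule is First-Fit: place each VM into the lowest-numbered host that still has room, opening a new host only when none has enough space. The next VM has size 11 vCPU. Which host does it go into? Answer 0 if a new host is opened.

3

Hosts with room: host 3 (12 vCPU), host 4 (17 vCPU), host 5 (23 vCPU).
The first with room is host 3.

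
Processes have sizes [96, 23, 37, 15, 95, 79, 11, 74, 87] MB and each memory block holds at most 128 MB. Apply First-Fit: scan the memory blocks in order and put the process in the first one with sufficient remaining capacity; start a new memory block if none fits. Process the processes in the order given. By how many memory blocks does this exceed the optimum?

First-Fit: [96,23] [37,15,11] [95] [79] [74] [87] → 6 memory blocks.
Total size 517 MB; any packing needs at least ⌈517/128⌉ = 5 memory blocks.
An optimal packing achieves that bound: [96,23] [95,15,11] [87,37] [79] [74] → 5 memory blocks.
Excess: 6 − 5 = 1.

1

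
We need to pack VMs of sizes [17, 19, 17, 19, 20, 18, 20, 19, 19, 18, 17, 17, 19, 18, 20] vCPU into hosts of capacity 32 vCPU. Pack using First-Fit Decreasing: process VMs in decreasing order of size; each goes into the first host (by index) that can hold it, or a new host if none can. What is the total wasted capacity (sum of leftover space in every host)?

Sorted descending: 20, 20, 20, 19, 19, 19, 19, 19, 18, 18, 18, 17, 17, 17, 17.
Put 20 vCPU in host 1; 12 vCPU remain.
Put 20 vCPU in host 2; 12 vCPU remain.
Put 20 vCPU in host 3; 12 vCPU remain.
Put 19 vCPU in host 4; 13 vCPU remain.
Put 19 vCPU in host 5; 13 vCPU remain.
Put 19 vCPU in host 6; 13 vCPU remain.
Put 19 vCPU in host 7; 13 vCPU remain.
Put 19 vCPU in host 8; 13 vCPU remain.
Put 18 vCPU in host 9; 14 vCPU remain.
Put 18 vCPU in host 10; 14 vCPU remain.
Put 18 vCPU in host 11; 14 vCPU remain.
Put 17 vCPU in host 12; 15 vCPU remain.
Put 17 vCPU in host 13; 15 vCPU remain.
Put 17 vCPU in host 14; 15 vCPU remain.
Put 17 vCPU in host 15; 15 vCPU remain.
15 hosts × 32 vCPU = 480 vCPU; used 277 vCPU; unused 203 vCPU.

203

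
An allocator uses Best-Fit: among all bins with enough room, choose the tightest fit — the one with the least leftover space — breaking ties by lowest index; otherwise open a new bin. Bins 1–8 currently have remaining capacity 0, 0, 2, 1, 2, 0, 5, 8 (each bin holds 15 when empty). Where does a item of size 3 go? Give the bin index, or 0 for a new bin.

Bins with room: bin 7 (5), bin 8 (8).
Tightest fit is bin 7 with 5 free.

7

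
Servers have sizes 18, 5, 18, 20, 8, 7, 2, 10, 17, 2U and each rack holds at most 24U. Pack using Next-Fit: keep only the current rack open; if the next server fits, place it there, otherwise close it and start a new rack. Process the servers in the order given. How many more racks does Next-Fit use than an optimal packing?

1

Next-Fit: [18,5] [18] [20] [8,7,2] [10] [17,2] → 6 racks.
Total size 107U; any packing needs at least ⌈107/24⌉ = 5 racks.
An optimal packing achieves that bound: [20,2,2] [18,5] [18] [17,7] [10,8] → 5 racks.
Excess: 6 − 5 = 1.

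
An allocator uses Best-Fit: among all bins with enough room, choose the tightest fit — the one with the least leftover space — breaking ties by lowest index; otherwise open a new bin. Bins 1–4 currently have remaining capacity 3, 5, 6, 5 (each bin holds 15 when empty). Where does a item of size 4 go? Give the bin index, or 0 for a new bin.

Bins with room: bin 2 (5), bin 3 (6), bin 4 (5).
Tightest fit is bin 2 with 5 free.

2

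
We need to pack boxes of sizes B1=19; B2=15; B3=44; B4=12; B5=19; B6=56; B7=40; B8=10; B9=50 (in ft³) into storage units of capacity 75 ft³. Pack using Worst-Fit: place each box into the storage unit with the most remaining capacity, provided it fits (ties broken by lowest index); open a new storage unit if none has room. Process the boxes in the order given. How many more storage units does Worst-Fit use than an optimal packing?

Worst-Fit: [19,15,12] [44,19] [56] [40,10] [50] → 5 storage units.
Total size 265 ft³; any packing needs at least ⌈265/75⌉ = 4 storage units.
An optimal packing achieves that bound: [56,19] [50,19] [44,15,12] [40,10] → 4 storage units.
Excess: 5 − 4 = 1.

1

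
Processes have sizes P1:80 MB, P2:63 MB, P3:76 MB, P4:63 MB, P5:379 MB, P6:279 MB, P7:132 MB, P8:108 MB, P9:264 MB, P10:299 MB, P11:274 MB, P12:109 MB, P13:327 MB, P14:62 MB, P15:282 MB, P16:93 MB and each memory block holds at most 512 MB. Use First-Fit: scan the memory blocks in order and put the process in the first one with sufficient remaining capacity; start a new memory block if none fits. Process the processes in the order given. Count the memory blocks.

8

P1 (80 MB) → memory block 1 (remaining 432 MB)
P2 (63 MB) → memory block 1 (remaining 369 MB)
P3 (76 MB) → memory block 1 (remaining 293 MB)
P4 (63 MB) → memory block 1 (remaining 230 MB)
P5 (379 MB) → memory block 2 (remaining 133 MB)
P6 (279 MB) → memory block 3 (remaining 233 MB)
P7 (132 MB) → memory block 1 (remaining 98 MB)
P8 (108 MB) → memory block 2 (remaining 25 MB)
P9 (264 MB) → memory block 4 (remaining 248 MB)
P10 (299 MB) → memory block 5 (remaining 213 MB)
P11 (274 MB) → memory block 6 (remaining 238 MB)
P12 (109 MB) → memory block 3 (remaining 124 MB)
P13 (327 MB) → memory block 7 (remaining 185 MB)
P14 (62 MB) → memory block 1 (remaining 36 MB)
P15 (282 MB) → memory block 8 (remaining 230 MB)
P16 (93 MB) → memory block 3 (remaining 31 MB)
Final memory blocks: [80,63,76,63,132,62] [379,108] [279,109,93] [264] [299] [274] [327] [282].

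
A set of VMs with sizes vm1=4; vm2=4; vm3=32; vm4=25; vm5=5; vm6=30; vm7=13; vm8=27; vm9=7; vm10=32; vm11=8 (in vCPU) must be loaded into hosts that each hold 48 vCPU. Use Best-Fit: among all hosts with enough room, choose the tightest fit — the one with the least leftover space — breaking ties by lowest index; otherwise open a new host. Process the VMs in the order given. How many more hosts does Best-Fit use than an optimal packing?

0

Best-Fit: [4,4,32,5] [25] [30,13] [27,7,8] [32] → 5 hosts.
5 VMs exceed 24 vCPU (half the capacity), and no two of those can share a host, so at least 5 hosts are needed.
So 5 is already optimal.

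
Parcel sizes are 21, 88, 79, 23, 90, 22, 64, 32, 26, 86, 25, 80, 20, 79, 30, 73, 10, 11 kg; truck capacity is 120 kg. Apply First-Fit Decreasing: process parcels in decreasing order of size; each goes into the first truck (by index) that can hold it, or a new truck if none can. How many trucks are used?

Sorted descending: 90, 88, 86, 80, 79, 79, 73, 64, 32, 30, 26, 25, 23, 22, 21, 20, 11, 10.
truck 1: place 90 kg, 30 kg left
truck 2: place 88 kg, 32 kg left
truck 3: place 86 kg, 34 kg left
truck 4: place 80 kg, 40 kg left
truck 5: place 79 kg, 41 kg left
truck 6: place 79 kg, 41 kg left
truck 7: place 73 kg, 47 kg left
truck 8: place 64 kg, 56 kg left
truck 2: place 32 kg, 0 kg left
truck 1: place 30 kg, 0 kg left
truck 3: place 26 kg, 8 kg left
truck 4: place 25 kg, 15 kg left
truck 5: place 23 kg, 18 kg left
truck 6: place 22 kg, 19 kg left
truck 7: place 21 kg, 26 kg left
truck 7: place 20 kg, 6 kg left
truck 4: place 11 kg, 4 kg left
truck 5: place 10 kg, 8 kg left
Final trucks: [90,30] [88,32] [86,26] [80,25,11] [79,23,10] [79,22] [73,21,20] [64].

8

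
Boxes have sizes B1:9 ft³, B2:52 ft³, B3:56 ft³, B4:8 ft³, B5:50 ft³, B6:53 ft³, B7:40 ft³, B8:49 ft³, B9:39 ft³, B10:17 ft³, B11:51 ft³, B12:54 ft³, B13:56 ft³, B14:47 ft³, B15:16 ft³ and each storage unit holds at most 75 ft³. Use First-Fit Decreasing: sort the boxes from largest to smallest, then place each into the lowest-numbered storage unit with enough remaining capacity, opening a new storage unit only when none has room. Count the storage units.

11

Sorted descending: 56, 56, 54, 53, 52, 51, 50, 49, 47, 40, 39, 17, 16, 9, 8.
56 ft³ → storage unit 1 (remaining 19 ft³)
56 ft³ → storage unit 2 (remaining 19 ft³)
54 ft³ → storage unit 3 (remaining 21 ft³)
53 ft³ → storage unit 4 (remaining 22 ft³)
52 ft³ → storage unit 5 (remaining 23 ft³)
51 ft³ → storage unit 6 (remaining 24 ft³)
50 ft³ → storage unit 7 (remaining 25 ft³)
49 ft³ → storage unit 8 (remaining 26 ft³)
47 ft³ → storage unit 9 (remaining 28 ft³)
40 ft³ → storage unit 10 (remaining 35 ft³)
39 ft³ → storage unit 11 (remaining 36 ft³)
17 ft³ → storage unit 1 (remaining 2 ft³)
16 ft³ → storage unit 2 (remaining 3 ft³)
9 ft³ → storage unit 3 (remaining 12 ft³)
8 ft³ → storage unit 3 (remaining 4 ft³)
Final storage units: [56,17] [56,16] [54,9,8] [53] [52] [51] [50] [49] [47] [40] [39].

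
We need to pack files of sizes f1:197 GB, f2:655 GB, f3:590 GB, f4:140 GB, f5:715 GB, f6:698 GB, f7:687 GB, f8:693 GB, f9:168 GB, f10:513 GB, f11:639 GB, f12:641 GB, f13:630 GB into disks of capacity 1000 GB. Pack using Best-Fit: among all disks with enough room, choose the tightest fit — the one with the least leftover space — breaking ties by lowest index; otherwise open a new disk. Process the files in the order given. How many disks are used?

disk 1: place f1 (197 GB), 803 GB left
disk 1: place f2 (655 GB), 148 GB left
disk 2: place f3 (590 GB), 410 GB left
disk 1: place f4 (140 GB), 8 GB left
disk 3: place f5 (715 GB), 285 GB left
disk 4: place f6 (698 GB), 302 GB left
disk 5: place f7 (687 GB), 313 GB left
disk 6: place f8 (693 GB), 307 GB left
disk 3: place f9 (168 GB), 117 GB left
disk 7: place f10 (513 GB), 487 GB left
disk 8: place f11 (639 GB), 361 GB left
disk 9: place f12 (641 GB), 359 GB left
disk 10: place f13 (630 GB), 370 GB left

10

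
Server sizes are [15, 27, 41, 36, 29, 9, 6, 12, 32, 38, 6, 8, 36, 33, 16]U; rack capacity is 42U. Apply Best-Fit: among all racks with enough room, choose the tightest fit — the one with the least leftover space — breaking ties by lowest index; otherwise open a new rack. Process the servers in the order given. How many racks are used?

9

Put 15U in rack 1; 27U remain.
Put 27U in rack 1; 0U remain.
Put 41U in rack 2; 1U remain.
Put 36U in rack 3; 6U remain.
Put 29U in rack 4; 13U remain.
Put 9U in rack 4; 4U remain.
Put 6U in rack 3; 0U remain.
Put 12U in rack 5; 30U remain.
Put 32U in rack 6; 10U remain.
Put 38U in rack 7; 4U remain.
Put 6U in rack 6; 4U remain.
Put 8U in rack 5; 22U remain.
Put 36U in rack 8; 6U remain.
Put 33U in rack 9; 9U remain.
Put 16U in rack 5; 6U remain.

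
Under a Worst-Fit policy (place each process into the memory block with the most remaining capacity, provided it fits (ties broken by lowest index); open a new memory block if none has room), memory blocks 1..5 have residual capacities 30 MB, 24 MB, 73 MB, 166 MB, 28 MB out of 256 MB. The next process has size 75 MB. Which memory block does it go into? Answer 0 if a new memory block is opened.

4

Memory blocks with room: memory block 4 (166 MB).
Most room is memory block 4 with 166 MB free.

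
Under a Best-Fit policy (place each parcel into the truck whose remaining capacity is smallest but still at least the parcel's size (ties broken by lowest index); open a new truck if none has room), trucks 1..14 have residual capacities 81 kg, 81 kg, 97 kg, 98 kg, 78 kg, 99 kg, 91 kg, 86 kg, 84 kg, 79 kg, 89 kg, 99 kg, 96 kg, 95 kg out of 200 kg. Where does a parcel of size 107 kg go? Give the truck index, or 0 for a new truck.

0

No truck has ≥ 107 kg free, so a new truck is opened.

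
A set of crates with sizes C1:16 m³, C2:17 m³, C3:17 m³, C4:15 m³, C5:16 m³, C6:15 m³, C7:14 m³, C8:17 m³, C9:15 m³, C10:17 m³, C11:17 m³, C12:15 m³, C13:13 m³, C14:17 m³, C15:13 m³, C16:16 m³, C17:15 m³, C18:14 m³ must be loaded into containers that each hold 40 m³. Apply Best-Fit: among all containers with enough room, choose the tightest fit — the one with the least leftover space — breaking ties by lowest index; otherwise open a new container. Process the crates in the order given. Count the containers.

C1 (16 m³) → container 1 (remaining 24 m³)
C2 (17 m³) → container 1 (remaining 7 m³)
C3 (17 m³) → container 2 (remaining 23 m³)
C4 (15 m³) → container 2 (remaining 8 m³)
C5 (16 m³) → container 3 (remaining 24 m³)
C6 (15 m³) → container 3 (remaining 9 m³)
C7 (14 m³) → container 4 (remaining 26 m³)
C8 (17 m³) → container 4 (remaining 9 m³)
C9 (15 m³) → container 5 (remaining 25 m³)
C10 (17 m³) → container 5 (remaining 8 m³)
C11 (17 m³) → container 6 (remaining 23 m³)
C12 (15 m³) → container 6 (remaining 8 m³)
C13 (13 m³) → container 7 (remaining 27 m³)
C14 (17 m³) → container 7 (remaining 10 m³)
C15 (13 m³) → container 8 (remaining 27 m³)
C16 (16 m³) → container 8 (remaining 11 m³)
C17 (15 m³) → container 9 (remaining 25 m³)
C18 (14 m³) → container 9 (remaining 11 m³)

9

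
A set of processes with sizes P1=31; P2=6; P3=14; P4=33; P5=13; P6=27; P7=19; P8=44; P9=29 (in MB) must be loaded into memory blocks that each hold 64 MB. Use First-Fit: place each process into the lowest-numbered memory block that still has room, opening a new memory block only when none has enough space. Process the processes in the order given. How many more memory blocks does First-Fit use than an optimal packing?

0

First-Fit: [31,6,14,13] [33,27] [19,44] [29] → 4 memory blocks.
Total size 216 MB; any packing needs at least ⌈216/64⌉ = 4 memory blocks.
So 4 is already optimal.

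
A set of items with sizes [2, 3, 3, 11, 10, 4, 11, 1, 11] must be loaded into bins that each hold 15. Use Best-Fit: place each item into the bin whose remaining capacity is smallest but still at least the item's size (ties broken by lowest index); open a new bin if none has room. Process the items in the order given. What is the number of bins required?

5 bins

Put 2 in bin 1; 13 remain.
Put 3 in bin 1; 10 remain.
Put 3 in bin 1; 7 remain.
Put 11 in bin 2; 4 remain.
Put 10 in bin 3; 5 remain.
Put 4 in bin 2; 0 remain.
Put 11 in bin 4; 4 remain.
Put 1 in bin 4; 3 remain.
Put 11 in bin 5; 4 remain.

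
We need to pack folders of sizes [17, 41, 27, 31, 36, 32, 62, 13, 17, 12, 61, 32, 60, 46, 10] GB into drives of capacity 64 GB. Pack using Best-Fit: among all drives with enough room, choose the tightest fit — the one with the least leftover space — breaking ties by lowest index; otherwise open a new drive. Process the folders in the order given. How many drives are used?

drive 1: place 17 GB, 47 GB left
drive 1: place 41 GB, 6 GB left
drive 2: place 27 GB, 37 GB left
drive 2: place 31 GB, 6 GB left
drive 3: place 36 GB, 28 GB left
drive 4: place 32 GB, 32 GB left
drive 5: place 62 GB, 2 GB left
drive 3: place 13 GB, 15 GB left
drive 4: place 17 GB, 15 GB left
drive 3: place 12 GB, 3 GB left
drive 6: place 61 GB, 3 GB left
drive 7: place 32 GB, 32 GB left
drive 8: place 60 GB, 4 GB left
drive 9: place 46 GB, 18 GB left
drive 4: place 10 GB, 5 GB left

9 drives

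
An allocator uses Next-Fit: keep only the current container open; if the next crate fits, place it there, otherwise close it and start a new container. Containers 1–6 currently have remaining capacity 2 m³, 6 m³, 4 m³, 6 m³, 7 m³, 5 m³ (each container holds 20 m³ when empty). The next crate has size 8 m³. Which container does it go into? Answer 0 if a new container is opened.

Next-Fit only looks at container 6, which has 5 m³ free.
8 m³ does not fit, so a new container is opened.

0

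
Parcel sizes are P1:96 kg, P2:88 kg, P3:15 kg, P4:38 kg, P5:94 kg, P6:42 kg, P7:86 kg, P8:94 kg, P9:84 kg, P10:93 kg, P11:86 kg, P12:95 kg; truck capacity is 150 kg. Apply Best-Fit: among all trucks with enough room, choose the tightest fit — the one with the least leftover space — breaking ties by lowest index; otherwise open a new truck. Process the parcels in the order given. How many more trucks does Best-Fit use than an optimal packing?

0

Best-Fit: [96,15,38] [88] [94,42] [86] [94] [84] [93] [86] [95] → 9 trucks.
9 parcels exceed 75 kg (half the capacity), and no two of those can share a truck, so at least 9 trucks are needed.
So 9 is already optimal.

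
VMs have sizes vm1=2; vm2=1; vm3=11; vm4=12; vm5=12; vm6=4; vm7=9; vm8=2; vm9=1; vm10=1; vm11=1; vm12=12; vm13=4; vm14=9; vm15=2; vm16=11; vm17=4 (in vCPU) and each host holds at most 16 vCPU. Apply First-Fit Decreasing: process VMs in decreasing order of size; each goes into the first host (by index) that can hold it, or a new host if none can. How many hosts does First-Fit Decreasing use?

Sorted descending: 12, 12, 12, 11, 11, 9, 9, 4, 4, 4, 2, 2, 2, 1, 1, 1, 1.
host 1: place 12 vCPU, 4 vCPU left
host 2: place 12 vCPU, 4 vCPU left
host 3: place 12 vCPU, 4 vCPU left
host 4: place 11 vCPU, 5 vCPU left
host 5: place 11 vCPU, 5 vCPU left
host 6: place 9 vCPU, 7 vCPU left
host 7: place 9 vCPU, 7 vCPU left
host 1: place 4 vCPU, 0 vCPU left
host 2: place 4 vCPU, 0 vCPU left
host 3: place 4 vCPU, 0 vCPU left
host 4: place 2 vCPU, 3 vCPU left
host 4: place 2 vCPU, 1 vCPU left
host 5: place 2 vCPU, 3 vCPU left
host 4: place 1 vCPU, 0 vCPU left
host 5: place 1 vCPU, 2 vCPU left
host 5: place 1 vCPU, 1 vCPU left
host 5: place 1 vCPU, 0 vCPU left

7 hosts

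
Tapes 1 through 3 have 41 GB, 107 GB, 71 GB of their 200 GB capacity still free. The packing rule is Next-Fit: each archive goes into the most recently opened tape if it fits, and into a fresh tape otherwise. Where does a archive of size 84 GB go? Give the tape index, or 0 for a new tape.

Next-Fit only looks at tape 3, which has 71 GB free.
84 GB does not fit, so a new tape is opened.

0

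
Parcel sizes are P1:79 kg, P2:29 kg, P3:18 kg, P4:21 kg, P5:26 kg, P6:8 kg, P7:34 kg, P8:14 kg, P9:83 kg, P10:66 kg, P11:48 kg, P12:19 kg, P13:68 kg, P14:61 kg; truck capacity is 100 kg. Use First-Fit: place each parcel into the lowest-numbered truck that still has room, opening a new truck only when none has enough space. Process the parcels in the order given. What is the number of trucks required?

7 trucks

truck 1: place P1 (79 kg), 21 kg left
truck 2: place P2 (29 kg), 71 kg left
truck 1: place P3 (18 kg), 3 kg left
truck 2: place P4 (21 kg), 50 kg left
truck 2: place P5 (26 kg), 24 kg left
truck 2: place P6 (8 kg), 16 kg left
truck 3: place P7 (34 kg), 66 kg left
truck 2: place P8 (14 kg), 2 kg left
truck 4: place P9 (83 kg), 17 kg left
truck 3: place P10 (66 kg), 0 kg left
truck 5: place P11 (48 kg), 52 kg left
truck 5: place P12 (19 kg), 33 kg left
truck 6: place P13 (68 kg), 32 kg left
truck 7: place P14 (61 kg), 39 kg left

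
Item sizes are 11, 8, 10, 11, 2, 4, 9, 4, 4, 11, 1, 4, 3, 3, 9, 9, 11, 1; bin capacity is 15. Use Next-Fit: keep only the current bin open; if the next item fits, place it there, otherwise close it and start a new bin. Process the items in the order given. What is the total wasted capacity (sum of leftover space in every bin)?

bin 1: place 11, 4 left
bin 2: place 8, 7 left
bin 3: place 10, 5 left
bin 4: place 11, 4 left
bin 4: place 2, 2 left
bin 5: place 4, 11 left
bin 5: place 9, 2 left
bin 6: place 4, 11 left
bin 6: place 4, 7 left
bin 7: place 11, 4 left
bin 7: place 1, 3 left
bin 8: place 4, 11 left
bin 8: place 3, 8 left
bin 8: place 3, 5 left
bin 9: place 9, 6 left
bin 10: place 9, 6 left
bin 11: place 11, 4 left
bin 11: place 1, 3 left
11 bins × 15 = 165; used 115; unused 50.

50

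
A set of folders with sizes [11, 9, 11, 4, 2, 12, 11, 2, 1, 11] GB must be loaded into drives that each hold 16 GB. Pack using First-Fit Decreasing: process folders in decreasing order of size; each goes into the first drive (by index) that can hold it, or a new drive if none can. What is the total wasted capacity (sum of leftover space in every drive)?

Sorted descending: 12, 11, 11, 11, 11, 9, 4, 2, 2, 1.
12 GB → drive 1 (remaining 4 GB)
11 GB → drive 2 (remaining 5 GB)
11 GB → drive 3 (remaining 5 GB)
11 GB → drive 4 (remaining 5 GB)
11 GB → drive 5 (remaining 5 GB)
9 GB → drive 6 (remaining 7 GB)
4 GB → drive 1 (remaining 0 GB)
2 GB → drive 2 (remaining 3 GB)
2 GB → drive 2 (remaining 1 GB)
1 GB → drive 2 (remaining 0 GB)
6 drives × 16 GB = 96 GB; used 74 GB; unused 22 GB.

22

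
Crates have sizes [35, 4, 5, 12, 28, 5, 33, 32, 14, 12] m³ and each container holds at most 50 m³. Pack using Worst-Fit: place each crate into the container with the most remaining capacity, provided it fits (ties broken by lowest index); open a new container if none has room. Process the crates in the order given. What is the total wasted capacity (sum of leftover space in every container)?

20

35 m³ → container 1 (remaining 15 m³)
4 m³ → container 1 (remaining 11 m³)
5 m³ → container 1 (remaining 6 m³)
12 m³ → container 2 (remaining 38 m³)
28 m³ → container 2 (remaining 10 m³)
5 m³ → container 2 (remaining 5 m³)
33 m³ → container 3 (remaining 17 m³)
32 m³ → container 4 (remaining 18 m³)
14 m³ → container 4 (remaining 4 m³)
12 m³ → container 3 (remaining 5 m³)
4 containers × 50 m³ = 200 m³; used 180 m³; unused 20 m³.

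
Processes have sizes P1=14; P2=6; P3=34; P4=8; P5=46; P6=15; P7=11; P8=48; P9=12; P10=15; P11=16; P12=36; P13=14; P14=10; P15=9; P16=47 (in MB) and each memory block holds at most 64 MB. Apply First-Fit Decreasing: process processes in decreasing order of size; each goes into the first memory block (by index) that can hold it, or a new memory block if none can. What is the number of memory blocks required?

6

Sorted descending: 48, 47, 46, 36, 34, 16, 15, 15, 14, 14, 12, 11, 10, 9, 8, 6.
48 MB → memory block 1 (remaining 16 MB)
47 MB → memory block 2 (remaining 17 MB)
46 MB → memory block 3 (remaining 18 MB)
36 MB → memory block 4 (remaining 28 MB)
34 MB → memory block 5 (remaining 30 MB)
16 MB → memory block 1 (remaining 0 MB)
15 MB → memory block 2 (remaining 2 MB)
15 MB → memory block 3 (remaining 3 MB)
14 MB → memory block 4 (remaining 14 MB)
14 MB → memory block 4 (remaining 0 MB)
12 MB → memory block 5 (remaining 18 MB)
11 MB → memory block 5 (remaining 7 MB)
10 MB → memory block 6 (remaining 54 MB)
9 MB → memory block 6 (remaining 45 MB)
8 MB → memory block 6 (remaining 37 MB)
6 MB → memory block 5 (remaining 1 MB)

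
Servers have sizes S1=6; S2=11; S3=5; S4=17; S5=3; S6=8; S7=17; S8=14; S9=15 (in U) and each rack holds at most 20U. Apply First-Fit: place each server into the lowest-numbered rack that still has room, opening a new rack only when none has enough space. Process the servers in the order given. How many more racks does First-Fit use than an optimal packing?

1

First-Fit: [6,11,3] [5,8] [17] [17] [14] [15] → 6 racks.
Total size 96U; any packing needs at least ⌈96/20⌉ = 5 racks.
An optimal packing achieves that bound: [17,3] [17] [15,5] [14,6] [11,8] → 5 racks.
Excess: 6 − 5 = 1.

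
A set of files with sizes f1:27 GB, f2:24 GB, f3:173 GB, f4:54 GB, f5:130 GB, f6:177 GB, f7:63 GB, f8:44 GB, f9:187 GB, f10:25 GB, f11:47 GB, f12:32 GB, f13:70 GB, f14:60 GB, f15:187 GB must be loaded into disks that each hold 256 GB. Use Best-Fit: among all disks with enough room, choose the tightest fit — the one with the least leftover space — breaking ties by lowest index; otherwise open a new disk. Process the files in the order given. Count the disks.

6 disks

disk 1: place f1 (27 GB), 229 GB left
disk 1: place f2 (24 GB), 205 GB left
disk 1: place f3 (173 GB), 32 GB left
disk 2: place f4 (54 GB), 202 GB left
disk 2: place f5 (130 GB), 72 GB left
disk 3: place f6 (177 GB), 79 GB left
disk 2: place f7 (63 GB), 9 GB left
disk 3: place f8 (44 GB), 35 GB left
disk 4: place f9 (187 GB), 69 GB left
disk 1: place f10 (25 GB), 7 GB left
disk 4: place f11 (47 GB), 22 GB left
disk 3: place f12 (32 GB), 3 GB left
disk 5: place f13 (70 GB), 186 GB left
disk 5: place f14 (60 GB), 126 GB left
disk 6: place f15 (187 GB), 69 GB left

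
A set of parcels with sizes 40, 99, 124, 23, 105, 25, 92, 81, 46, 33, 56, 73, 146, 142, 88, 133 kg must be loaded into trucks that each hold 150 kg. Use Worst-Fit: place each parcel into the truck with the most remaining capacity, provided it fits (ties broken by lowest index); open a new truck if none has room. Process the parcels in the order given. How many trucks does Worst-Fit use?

10 trucks

Put 40 kg in truck 1; 110 kg remain.
Put 99 kg in truck 1; 11 kg remain.
Put 124 kg in truck 2; 26 kg remain.
Put 23 kg in truck 2; 3 kg remain.
Put 105 kg in truck 3; 45 kg remain.
Put 25 kg in truck 3; 20 kg remain.
Put 92 kg in truck 4; 58 kg remain.
Put 81 kg in truck 5; 69 kg remain.
Put 46 kg in truck 5; 23 kg remain.
Put 33 kg in truck 4; 25 kg remain.
Put 56 kg in truck 6; 94 kg remain.
Put 73 kg in truck 6; 21 kg remain.
Put 146 kg in truck 7; 4 kg remain.
Put 142 kg in truck 8; 8 kg remain.
Put 88 kg in truck 9; 62 kg remain.
Put 133 kg in truck 10; 17 kg remain.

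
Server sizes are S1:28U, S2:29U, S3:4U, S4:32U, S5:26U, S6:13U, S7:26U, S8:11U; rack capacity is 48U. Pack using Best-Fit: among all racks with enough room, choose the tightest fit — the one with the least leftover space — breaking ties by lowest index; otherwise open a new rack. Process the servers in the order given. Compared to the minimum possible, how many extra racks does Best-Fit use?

Best-Fit: [28] [29,4,13] [32,11] [26] [26] → 5 racks.
5 servers exceed 24U (half the capacity), and no two of those can share a rack, so at least 5 racks are needed.
So 5 is already optimal.

0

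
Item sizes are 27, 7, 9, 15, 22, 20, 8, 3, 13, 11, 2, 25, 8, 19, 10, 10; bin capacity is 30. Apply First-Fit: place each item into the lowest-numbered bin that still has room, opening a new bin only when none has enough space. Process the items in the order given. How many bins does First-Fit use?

8 bins

27 → bin 1 (remaining 3)
7 → bin 2 (remaining 23)
9 → bin 2 (remaining 14)
15 → bin 3 (remaining 15)
22 → bin 4 (remaining 8)
20 → bin 5 (remaining 10)
8 → bin 2 (remaining 6)
3 → bin 1 (remaining 0)
13 → bin 3 (remaining 2)
11 → bin 6 (remaining 19)
2 → bin 2 (remaining 4)
25 → bin 7 (remaining 5)
8 → bin 4 (remaining 0)
19 → bin 6 (remaining 0)
10 → bin 5 (remaining 0)
10 → bin 8 (remaining 20)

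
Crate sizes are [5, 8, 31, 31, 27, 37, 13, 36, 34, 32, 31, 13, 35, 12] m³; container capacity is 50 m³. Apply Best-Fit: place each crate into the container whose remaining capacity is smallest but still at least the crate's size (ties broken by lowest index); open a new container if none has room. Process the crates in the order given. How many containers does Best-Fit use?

9 containers

container 1: place 5 m³, 45 m³ left
container 1: place 8 m³, 37 m³ left
container 1: place 31 m³, 6 m³ left
container 2: place 31 m³, 19 m³ left
container 3: place 27 m³, 23 m³ left
container 4: place 37 m³, 13 m³ left
container 4: place 13 m³, 0 m³ left
container 5: place 36 m³, 14 m³ left
container 6: place 34 m³, 16 m³ left
container 7: place 32 m³, 18 m³ left
container 8: place 31 m³, 19 m³ left
container 5: place 13 m³, 1 m³ left
container 9: place 35 m³, 15 m³ left
container 9: place 12 m³, 3 m³ left
Final containers: [5,8,31] [31] [27] [37,13] [36,13] [34] [32] [31] [35,12].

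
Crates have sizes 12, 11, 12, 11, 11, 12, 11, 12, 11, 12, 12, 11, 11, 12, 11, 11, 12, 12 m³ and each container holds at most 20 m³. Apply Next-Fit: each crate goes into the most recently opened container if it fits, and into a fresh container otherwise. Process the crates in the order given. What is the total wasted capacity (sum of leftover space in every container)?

153

container 1: place 12 m³, 8 m³ left
container 2: place 11 m³, 9 m³ left
container 3: place 12 m³, 8 m³ left
container 4: place 11 m³, 9 m³ left
container 5: place 11 m³, 9 m³ left
container 6: place 12 m³, 8 m³ left
container 7: place 11 m³, 9 m³ left
container 8: place 12 m³, 8 m³ left
container 9: place 11 m³, 9 m³ left
container 10: place 12 m³, 8 m³ left
container 11: place 12 m³, 8 m³ left
container 12: place 11 m³, 9 m³ left
container 13: place 11 m³, 9 m³ left
container 14: place 12 m³, 8 m³ left
container 15: place 11 m³, 9 m³ left
container 16: place 11 m³, 9 m³ left
container 17: place 12 m³, 8 m³ left
container 18: place 12 m³, 8 m³ left
18 containers × 20 m³ = 360 m³; used 207 m³; unused 153 m³.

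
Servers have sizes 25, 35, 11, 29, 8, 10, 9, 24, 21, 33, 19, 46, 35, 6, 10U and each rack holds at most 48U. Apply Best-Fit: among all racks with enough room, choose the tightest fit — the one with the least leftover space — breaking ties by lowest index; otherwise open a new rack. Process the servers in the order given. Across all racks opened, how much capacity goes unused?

25U → rack 1 (remaining 23U)
35U → rack 2 (remaining 13U)
11U → rack 2 (remaining 2U)
29U → rack 3 (remaining 19U)
8U → rack 3 (remaining 11U)
10U → rack 3 (remaining 1U)
9U → rack 1 (remaining 14U)
24U → rack 4 (remaining 24U)
21U → rack 4 (remaining 3U)
33U → rack 5 (remaining 15U)
19U → rack 6 (remaining 29U)
46U → rack 7 (remaining 2U)
35U → rack 8 (remaining 13U)
6U → rack 8 (remaining 7U)
10U → rack 1 (remaining 4U)
8 racks × 48U = 384U; used 321U; unused 63U.

63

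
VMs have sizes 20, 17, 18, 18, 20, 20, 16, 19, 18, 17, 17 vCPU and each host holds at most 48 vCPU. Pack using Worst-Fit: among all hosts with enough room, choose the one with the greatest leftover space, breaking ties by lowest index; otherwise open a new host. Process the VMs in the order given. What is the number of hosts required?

Put 20 vCPU in host 1; 28 vCPU remain.
Put 17 vCPU in host 1; 11 vCPU remain.
Put 18 vCPU in host 2; 30 vCPU remain.
Put 18 vCPU in host 2; 12 vCPU remain.
Put 20 vCPU in host 3; 28 vCPU remain.
Put 20 vCPU in host 3; 8 vCPU remain.
Put 16 vCPU in host 4; 32 vCPU remain.
Put 19 vCPU in host 4; 13 vCPU remain.
Put 18 vCPU in host 5; 30 vCPU remain.
Put 17 vCPU in host 5; 13 vCPU remain.
Put 17 vCPU in host 6; 31 vCPU remain.
Final hosts: [20,17] [18,18] [20,20] [16,19] [18,17] [17].

6 hosts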